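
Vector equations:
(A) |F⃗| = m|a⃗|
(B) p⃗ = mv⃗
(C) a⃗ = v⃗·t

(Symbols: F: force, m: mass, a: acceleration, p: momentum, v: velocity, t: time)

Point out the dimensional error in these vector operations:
(C) a⃗ = v⃗·t

(A) |F⃗| = m|a⃗|: LHS [L M T^-2], RHS [L M T^-2] ✓ — magnitudes of vectors are scalars
(B) p⃗ = mv⃗: LHS [L M T^-1], RHS [L M T^-1] ✓ — mass (scalar) times velocity (vector)
(C) a⃗ = v⃗·t: LHS [L T^-2], RHS [L] ✗ — acceleration is velocity per time; should be v⃗/t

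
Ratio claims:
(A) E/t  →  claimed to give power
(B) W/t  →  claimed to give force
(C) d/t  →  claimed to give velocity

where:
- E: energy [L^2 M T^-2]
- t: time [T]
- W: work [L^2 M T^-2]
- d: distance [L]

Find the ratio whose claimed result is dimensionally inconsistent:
(B) W/t does not give force

(A) E/t: [L^2 M T^-3] = power [L^2 M T^-3] ✓
(B) W/t: [L^2 M T^-3] ≠ force [L M T^-2] ✗
(C) d/t: [L T^-1] = velocity [L T^-1] ✓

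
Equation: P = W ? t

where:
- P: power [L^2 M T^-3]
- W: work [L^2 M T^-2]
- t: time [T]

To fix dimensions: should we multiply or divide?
division (÷): P = W ÷ t

P [L^2 M T^-3]; W [L^2 M T^-2]; t [T].
W × t → [L^2 M T^-1] ✗
W ÷ t → [L^2 M T^-3] ✓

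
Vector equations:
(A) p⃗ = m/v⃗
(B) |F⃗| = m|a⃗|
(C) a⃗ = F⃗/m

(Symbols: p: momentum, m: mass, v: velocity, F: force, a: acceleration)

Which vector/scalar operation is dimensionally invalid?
(A) p⃗ = m/v⃗

(A) p⃗ = m/v⃗: LHS [L M T^-1], RHS [L^-1 M T] ✗ — momentum is mass times velocity; should be mv⃗ (and division by a vector is undefined)
(B) |F⃗| = m|a⃗|: LHS [L M T^-2], RHS [L M T^-2] ✓ — magnitudes of vectors are scalars
(C) a⃗ = F⃗/m: LHS [L T^-2], RHS [L T^-2] ✓ — force (vector) divided by mass (scalar)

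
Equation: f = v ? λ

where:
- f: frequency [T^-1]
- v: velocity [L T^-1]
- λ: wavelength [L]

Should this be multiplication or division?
division (÷): f = v ÷ λ

f [T^-1]; v [L T^-1]; λ [L].
v × λ → [L^2 T^-1] ✗
v ÷ λ → [T^-1] ✓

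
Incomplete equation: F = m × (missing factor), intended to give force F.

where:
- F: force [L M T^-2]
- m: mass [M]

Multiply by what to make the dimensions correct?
a (acceleration), dimensions [L T^-2]

F has dimensions [L M T^-2] and m has dimensions [M].
The missing factor must have dimensions [L M T^-2] / [M] = [L T^-2], i.e. acceleration (a).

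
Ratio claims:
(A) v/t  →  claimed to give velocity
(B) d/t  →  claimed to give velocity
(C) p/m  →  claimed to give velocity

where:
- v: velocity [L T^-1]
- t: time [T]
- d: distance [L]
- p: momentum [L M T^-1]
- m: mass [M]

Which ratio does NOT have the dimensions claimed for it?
(A) v/t does not give velocity

(A) v/t: [L T^-2] ≠ velocity [L T^-1] ✗
(B) d/t: [L T^-1] = velocity [L T^-1] ✓
(C) p/m: [L T^-1] = velocity [L T^-1] ✓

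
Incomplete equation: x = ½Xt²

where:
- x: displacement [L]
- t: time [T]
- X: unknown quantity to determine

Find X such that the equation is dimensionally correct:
X = a (acceleration), dimensions [L T^-2]

x has dimensions [L]; the rest of the RHS (½ t²) has dimensions [T^2].
So X must have dimensions [L T^-2] — X = a (acceleration).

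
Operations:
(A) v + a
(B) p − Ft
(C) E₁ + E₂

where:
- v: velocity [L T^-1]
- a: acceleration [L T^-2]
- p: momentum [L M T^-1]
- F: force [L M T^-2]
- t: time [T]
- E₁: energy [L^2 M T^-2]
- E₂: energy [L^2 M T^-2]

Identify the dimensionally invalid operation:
(A) v + a

(A) v + a: v [L T^-1] and a [L T^-2] — different dimensions cannot be added/subtracted ✗
(B) p − Ft: p [L M T^-1] and Ft [L M T^-1] — same dimensions ✓
(C) E₁ + E₂: E₁ [L^2 M T^-2] and E₂ [L^2 M T^-2] — same dimensions ✓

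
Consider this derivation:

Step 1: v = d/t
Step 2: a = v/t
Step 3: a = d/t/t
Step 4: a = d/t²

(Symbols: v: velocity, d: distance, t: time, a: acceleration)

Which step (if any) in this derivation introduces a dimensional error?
No step introduces an error — all steps are dimensionally consistent.

Step 1: v = d/t → LHS [L T^-1], RHS [L T^-1] ✓
Step 2: a = v/t → LHS [L T^-2], RHS [L T^-2] ✓
Step 3: a = d/t/t → LHS [L T^-2], RHS [L T^-2] ✓
Step 4: a = d/t² → LHS [L T^-2], RHS [L T^-2] ✓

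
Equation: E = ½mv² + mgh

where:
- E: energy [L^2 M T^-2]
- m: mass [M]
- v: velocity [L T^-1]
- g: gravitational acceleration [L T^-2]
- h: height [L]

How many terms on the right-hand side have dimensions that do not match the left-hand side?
0

LHS E: [L^2 M T^-2]
- ½mv²: [L^2 M T^-2] ✓
- mgh: [L^2 M T^-2] ✓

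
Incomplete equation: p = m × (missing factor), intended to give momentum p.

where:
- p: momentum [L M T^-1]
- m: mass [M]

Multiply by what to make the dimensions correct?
v (velocity), dimensions [L T^-1]

p has dimensions [L M T^-1] and m has dimensions [M].
The missing factor must have dimensions [L M T^-1] / [M] = [L T^-1], i.e. velocity (v).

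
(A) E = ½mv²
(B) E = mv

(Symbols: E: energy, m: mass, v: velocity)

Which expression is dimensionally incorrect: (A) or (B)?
(B)

(A) E = ½mv²: LHS [L^2 M T^-2], RHS [L^2 M T^-2] ✓
(B) E = mv: LHS [L^2 M T^-2], RHS [L M T^-1] ✗

Expression (B) E = mv is dimensionally incorrect.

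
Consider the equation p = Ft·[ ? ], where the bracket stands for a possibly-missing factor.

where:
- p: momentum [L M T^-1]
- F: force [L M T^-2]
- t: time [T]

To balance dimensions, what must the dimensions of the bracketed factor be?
Nothing is missing — the bracketed factor must be dimensionless.

p has dimensions [L M T^-1] and Ft already has dimensions [L M T^-1], so p = Ft is dimensionally complete.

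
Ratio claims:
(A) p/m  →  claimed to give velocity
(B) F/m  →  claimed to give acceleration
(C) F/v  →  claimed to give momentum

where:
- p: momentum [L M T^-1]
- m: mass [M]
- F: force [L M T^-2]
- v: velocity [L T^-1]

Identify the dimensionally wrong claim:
(C) F/v does not give momentum

(A) p/m: [L T^-1] = velocity [L T^-1] ✓
(B) F/m: [L T^-2] = acceleration [L T^-2] ✓
(C) F/v: [M T^-1] ≠ momentum [L M T^-1] ✗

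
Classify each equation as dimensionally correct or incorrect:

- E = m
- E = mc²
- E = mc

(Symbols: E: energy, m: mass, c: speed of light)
Dimensionally correct: E = mc²
Dimensionally incorrect: E = m, E = mc
Ordered (correct first, then incorrect): E = mc², E = m, E = mc

- E = m: LHS [L^2 M T^-2], RHS [M] → incorrect ✗
- E = mc²: LHS [L^2 M T^-2], RHS [L^2 M T^-2] → correct ✓
- E = mc: LHS [L^2 M T^-2], RHS [L M T^-1] → incorrect ✗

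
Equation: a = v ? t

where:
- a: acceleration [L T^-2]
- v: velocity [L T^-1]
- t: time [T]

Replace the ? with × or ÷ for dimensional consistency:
division (÷): a = v ÷ t

a [L T^-2]; v [L T^-1]; t [T].
v × t → [L] ✗
v ÷ t → [L T^-2] ✓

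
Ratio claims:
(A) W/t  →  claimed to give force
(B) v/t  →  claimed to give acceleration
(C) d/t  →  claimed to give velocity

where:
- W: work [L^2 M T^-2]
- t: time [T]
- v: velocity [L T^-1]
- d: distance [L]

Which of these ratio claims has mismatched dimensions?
(A) W/t does not give force

(A) W/t: [L^2 M T^-3] ≠ force [L M T^-2] ✗
(B) v/t: [L T^-2] = acceleration [L T^-2] ✓
(C) d/t: [L T^-1] = velocity [L T^-1] ✓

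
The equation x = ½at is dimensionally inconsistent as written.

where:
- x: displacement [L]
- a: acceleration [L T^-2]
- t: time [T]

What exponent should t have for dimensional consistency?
The exponent of t should be 2: x = ½at^2

The LHS x has dimensions [L]; t has dimensions [T].
As written, the RHS ½at (exponent 1 on t) has dimensions [L T^-1], which does not match.
With exponent 2, the RHS ½at^2 has dimensions [L], matching the LHS.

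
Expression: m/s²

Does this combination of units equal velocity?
No

The expression m/s² has dimensions [L T^-2], but velocity has dimensions [L T^-1].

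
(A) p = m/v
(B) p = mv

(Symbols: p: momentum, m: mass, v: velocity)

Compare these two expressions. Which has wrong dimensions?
(A)

(A) p = m/v: LHS [L M T^-1], RHS [L^-1 M T] ✗
(B) p = mv: LHS [L M T^-1], RHS [L M T^-1] ✓

Expression (A) p = m/v is dimensionally incorrect.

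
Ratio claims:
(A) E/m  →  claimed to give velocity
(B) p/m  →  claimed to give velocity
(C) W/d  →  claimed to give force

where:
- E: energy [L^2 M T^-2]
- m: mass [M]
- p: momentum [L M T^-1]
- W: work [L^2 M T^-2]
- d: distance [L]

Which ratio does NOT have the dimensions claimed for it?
(A) E/m does not give velocity

(A) E/m: [L^2 T^-2] ≠ velocity [L T^-1] ✗
(B) p/m: [L T^-1] = velocity [L T^-1] ✓
(C) W/d: [L M T^-2] = force [L M T^-2] ✓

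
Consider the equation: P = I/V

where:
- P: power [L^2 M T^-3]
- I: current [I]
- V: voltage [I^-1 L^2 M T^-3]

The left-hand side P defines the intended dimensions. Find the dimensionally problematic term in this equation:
The right-hand side term I/V

P has dimensions [L^2 M T^-3], but I/V has dimensions [I^2 L^-2 M^-1 T^3], so the term I/V is dimensionally wrong for P.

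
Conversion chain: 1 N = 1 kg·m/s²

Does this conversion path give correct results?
The chain is correct (no errors).

Correct: Newton is defined as kg·m/s²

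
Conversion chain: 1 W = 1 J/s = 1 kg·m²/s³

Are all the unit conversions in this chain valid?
The chain is correct (no errors).

Correct: Watt is Joule per second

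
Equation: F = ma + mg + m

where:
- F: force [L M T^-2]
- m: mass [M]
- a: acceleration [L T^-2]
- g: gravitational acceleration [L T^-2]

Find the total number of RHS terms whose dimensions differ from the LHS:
1

LHS F: [L M T^-2]
- ma: [L M T^-2] ✓
- mg: [L M T^-2] ✓
- m: [M] ✗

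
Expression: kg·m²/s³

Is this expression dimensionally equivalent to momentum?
No

The expression kg·m²/s³ has dimensions [L^2 M T^-3], but momentum has dimensions [L M T^-1].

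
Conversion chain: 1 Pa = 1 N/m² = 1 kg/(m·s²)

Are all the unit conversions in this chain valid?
The chain is correct (no errors).

Correct: Pascal is Newton per square meter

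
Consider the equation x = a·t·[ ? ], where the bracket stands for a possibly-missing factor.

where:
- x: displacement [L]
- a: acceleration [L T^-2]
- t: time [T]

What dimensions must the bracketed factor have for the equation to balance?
[T] — time (e.g. t)

x has dimensions [L]; a·t has dimensions [L T^-1].
The bracketed factor must supply [L] / [L T^-1] = [T].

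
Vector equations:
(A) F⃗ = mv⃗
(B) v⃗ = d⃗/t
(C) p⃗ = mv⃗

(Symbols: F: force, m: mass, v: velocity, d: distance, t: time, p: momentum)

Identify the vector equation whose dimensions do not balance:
(A) F⃗ = mv⃗

(A) F⃗ = mv⃗: LHS [L M T^-2], RHS [L M T^-1] ✗ — mass times velocity is momentum, not force; should be ma⃗
(B) v⃗ = d⃗/t: LHS [L T^-1], RHS [L T^-1] ✓ — displacement (vector) divided by time (scalar)
(C) p⃗ = mv⃗: LHS [L M T^-1], RHS [L M T^-1] ✓ — mass (scalar) times velocity (vector)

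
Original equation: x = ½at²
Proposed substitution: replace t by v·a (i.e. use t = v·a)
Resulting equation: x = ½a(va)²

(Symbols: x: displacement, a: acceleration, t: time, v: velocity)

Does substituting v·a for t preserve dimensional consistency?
No

[t] = [T] and [v·a] = [L^2 T^-3]. These differ, so the substitution replaces a quantity by one of different dimensions and the result x = ½a(va)² has LHS [L] vs RHS [L^5 T^-8] — inconsistent.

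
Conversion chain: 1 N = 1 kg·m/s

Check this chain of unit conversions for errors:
The chain is incorrect (it contains an error).

Incorrect: Newton is kg·m/s², not kg·m/s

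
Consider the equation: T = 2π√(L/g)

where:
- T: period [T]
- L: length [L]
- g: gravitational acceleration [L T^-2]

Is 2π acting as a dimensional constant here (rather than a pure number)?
No

T has dimensions [T] and √(L/g) already has dimensions [T], so the equation balances without 2π contributing any dimensions. 2π is a pure (dimensionless) number; changing or removing it would not affect dimensional consistency.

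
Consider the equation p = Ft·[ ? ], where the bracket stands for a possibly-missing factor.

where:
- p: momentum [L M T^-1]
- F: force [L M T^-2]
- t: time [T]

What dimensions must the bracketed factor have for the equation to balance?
Nothing is missing — the bracketed factor must be dimensionless.

p has dimensions [L M T^-1] and Ft already has dimensions [L M T^-1], so p = Ft is dimensionally complete.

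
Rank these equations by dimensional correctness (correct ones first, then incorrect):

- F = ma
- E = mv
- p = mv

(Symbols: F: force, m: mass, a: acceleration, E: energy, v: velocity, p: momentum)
Dimensionally correct: F = ma, p = mv
Dimensionally incorrect: E = mv
Ordered (correct first, then incorrect): F = ma, p = mv, E = mv

- F = ma: LHS [L M T^-2], RHS [L M T^-2] → correct ✓
- E = mv: LHS [L^2 M T^-2], RHS [L M T^-1] → incorrect ✗
- p = mv: LHS [L M T^-1], RHS [L M T^-1] → correct ✓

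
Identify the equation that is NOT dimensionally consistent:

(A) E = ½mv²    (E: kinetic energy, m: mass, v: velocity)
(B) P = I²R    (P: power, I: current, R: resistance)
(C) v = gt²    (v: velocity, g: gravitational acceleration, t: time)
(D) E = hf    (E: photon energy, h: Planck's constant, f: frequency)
(C) v = gt²

The equation (C) v = gt² is dimensionally incorrect.

LHS (v): [L T^-1]
RHS (gt²): [L] ✗

The dimensions do not match. The other three equations balance.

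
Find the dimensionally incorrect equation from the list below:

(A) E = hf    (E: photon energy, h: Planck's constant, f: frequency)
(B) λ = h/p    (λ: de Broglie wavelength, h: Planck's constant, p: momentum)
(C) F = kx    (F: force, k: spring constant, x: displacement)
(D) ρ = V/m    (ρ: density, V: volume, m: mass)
(D) ρ = V/m

The equation (D) ρ = V/m is dimensionally incorrect.

LHS (ρ): [L^-3 M]
RHS (V/m): [L^3 M^-1] ✗

The dimensions do not match. The other three equations balance.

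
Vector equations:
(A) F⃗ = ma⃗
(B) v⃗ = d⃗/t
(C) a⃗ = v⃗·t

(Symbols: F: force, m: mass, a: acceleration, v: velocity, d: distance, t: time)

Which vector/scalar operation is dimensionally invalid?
(C) a⃗ = v⃗·t

(A) F⃗ = ma⃗: LHS [L M T^-2], RHS [L M T^-2] ✓ — Force and acceleration are vectors, mass is a scalar
(B) v⃗ = d⃗/t: LHS [L T^-1], RHS [L T^-1] ✓ — displacement (vector) divided by time (scalar)
(C) a⃗ = v⃗·t: LHS [L T^-2], RHS [L] ✗ — acceleration is velocity per time; should be v⃗/t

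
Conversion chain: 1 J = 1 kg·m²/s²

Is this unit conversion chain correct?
The chain is correct (no errors).

Correct: Joule is defined as kg·m²/s²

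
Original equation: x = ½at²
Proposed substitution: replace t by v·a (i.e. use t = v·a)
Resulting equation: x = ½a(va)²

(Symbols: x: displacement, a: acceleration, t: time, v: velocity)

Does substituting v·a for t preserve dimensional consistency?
No

[t] = [T] and [v·a] = [L^2 T^-3]. These differ, so the substitution replaces a quantity by one of different dimensions and the result x = ½a(va)² has LHS [L] vs RHS [L^5 T^-8] — inconsistent.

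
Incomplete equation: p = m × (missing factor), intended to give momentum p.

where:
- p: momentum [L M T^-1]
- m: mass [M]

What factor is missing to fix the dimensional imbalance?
v (velocity), dimensions [L T^-1]

p has dimensions [L M T^-1] and m has dimensions [M].
The missing factor must have dimensions [L M T^-1] / [M] = [L T^-1], i.e. velocity (v).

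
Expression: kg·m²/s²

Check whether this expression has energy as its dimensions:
Yes

The expression kg·m²/s² has dimensions [L^2 M T^-2], which is exactly energy [L^2 M T^-2].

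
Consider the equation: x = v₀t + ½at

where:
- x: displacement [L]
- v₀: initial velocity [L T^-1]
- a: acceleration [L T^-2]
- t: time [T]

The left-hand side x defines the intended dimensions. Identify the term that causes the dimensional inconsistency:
The term ½at

Checking each RHS term against the LHS:
- v₀t: [L] — matches x [L] ✓
- ½at: [L T^-1] — does NOT match x [L] ✗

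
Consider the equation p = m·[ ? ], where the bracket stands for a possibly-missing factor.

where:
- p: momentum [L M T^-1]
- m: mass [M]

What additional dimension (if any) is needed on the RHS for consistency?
[L T^-1] — velocity (e.g. v)

p has dimensions [L M T^-1]; m has dimensions [M].
The bracketed factor must supply [L M T^-1] / [M] = [L T^-1].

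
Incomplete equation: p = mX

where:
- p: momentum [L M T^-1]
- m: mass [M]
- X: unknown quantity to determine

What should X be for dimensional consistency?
X = v (velocity), dimensions [L T^-1]

p has dimensions [L M T^-1]; the rest of the RHS (m) has dimensions [M].
So X must have dimensions [L T^-1] — X = v (velocity).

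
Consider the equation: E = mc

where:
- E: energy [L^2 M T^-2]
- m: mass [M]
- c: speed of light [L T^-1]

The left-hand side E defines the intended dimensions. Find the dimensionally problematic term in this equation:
The right-hand side term mc

E has dimensions [L^2 M T^-2], but mc has dimensions [L M T^-1], so the term mc is dimensionally wrong for E.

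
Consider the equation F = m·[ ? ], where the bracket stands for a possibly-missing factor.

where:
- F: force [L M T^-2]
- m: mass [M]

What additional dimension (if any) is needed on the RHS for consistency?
[L T^-2] — acceleration (e.g. a)

F has dimensions [L M T^-2]; m has dimensions [M].
The bracketed factor must supply [L M T^-2] / [M] = [L T^-2].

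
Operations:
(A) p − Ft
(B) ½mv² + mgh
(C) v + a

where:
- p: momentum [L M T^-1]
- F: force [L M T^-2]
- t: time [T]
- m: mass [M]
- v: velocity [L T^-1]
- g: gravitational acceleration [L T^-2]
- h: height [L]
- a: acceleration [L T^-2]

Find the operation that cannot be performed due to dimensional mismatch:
(C) v + a

(A) p − Ft: p [L M T^-1] and Ft [L M T^-1] — same dimensions ✓
(B) ½mv² + mgh: ½mv² [L^2 M T^-2] and mgh [L^2 M T^-2] — same dimensions ✓
(C) v + a: v [L T^-1] and a [L T^-2] — different dimensions cannot be added/subtracted ✗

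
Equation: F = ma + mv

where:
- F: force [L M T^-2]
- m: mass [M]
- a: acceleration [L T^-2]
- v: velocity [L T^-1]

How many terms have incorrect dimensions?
1

LHS F: [L M T^-2]
- ma: [L M T^-2] ✓
- mv: [L M T^-1] ✗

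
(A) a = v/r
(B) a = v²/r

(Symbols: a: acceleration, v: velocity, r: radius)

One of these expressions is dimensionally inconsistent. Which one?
(A)

(A) a = v/r: LHS [L T^-2], RHS [T^-1] ✗
(B) a = v²/r: LHS [L T^-2], RHS [L T^-2] ✓

Expression (A) a = v/r is dimensionally incorrect.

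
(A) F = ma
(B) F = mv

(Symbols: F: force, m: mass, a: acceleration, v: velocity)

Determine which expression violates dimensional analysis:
(B)

(A) F = ma: LHS [L M T^-2], RHS [L M T^-2] ✓
(B) F = mv: LHS [L M T^-2], RHS [L M T^-1] ✗

Expression (B) F = mv is dimensionally incorrect.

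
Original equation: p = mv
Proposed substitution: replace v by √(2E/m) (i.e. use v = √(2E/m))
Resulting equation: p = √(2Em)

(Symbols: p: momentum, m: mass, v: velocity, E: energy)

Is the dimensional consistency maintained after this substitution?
Yes

[v] = [L T^-1] and [√(2E/m)] = [L T^-1]. These match, so the substitution replaces a quantity by one of the same dimensions and the result p = √(2Em) has LHS [L M T^-1] vs RHS [L M T^-1] — still consistent.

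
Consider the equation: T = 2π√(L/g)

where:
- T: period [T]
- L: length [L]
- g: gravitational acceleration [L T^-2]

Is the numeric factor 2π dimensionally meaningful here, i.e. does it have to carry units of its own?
No

T has dimensions [T] and √(L/g) already has dimensions [T], so the equation balances without 2π contributing any dimensions. 2π is a pure (dimensionless) number; changing or removing it would not affect dimensional consistency.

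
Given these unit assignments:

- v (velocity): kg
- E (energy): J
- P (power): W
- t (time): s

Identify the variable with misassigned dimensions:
v

The variable v (velocity) should have units m/s, not kg.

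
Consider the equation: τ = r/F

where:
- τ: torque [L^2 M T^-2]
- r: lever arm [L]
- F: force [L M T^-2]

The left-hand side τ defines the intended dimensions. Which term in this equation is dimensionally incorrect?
The right-hand side term r/F

τ has dimensions [L^2 M T^-2], but r/F has dimensions [M^-1 T^2], so the term r/F is dimensionally wrong for τ.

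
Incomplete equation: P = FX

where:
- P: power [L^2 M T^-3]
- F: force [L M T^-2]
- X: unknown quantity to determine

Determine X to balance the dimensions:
X = v (velocity), dimensions [L T^-1]

P has dimensions [L^2 M T^-3]; the rest of the RHS (F) has dimensions [L M T^-2].
So X must have dimensions [L T^-1] — X = v (velocity).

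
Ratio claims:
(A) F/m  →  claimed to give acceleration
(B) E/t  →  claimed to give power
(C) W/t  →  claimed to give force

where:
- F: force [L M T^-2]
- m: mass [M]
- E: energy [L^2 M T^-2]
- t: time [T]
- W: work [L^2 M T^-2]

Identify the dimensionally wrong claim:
(C) W/t does not give force

(A) F/m: [L T^-2] = acceleration [L T^-2] ✓
(B) E/t: [L^2 M T^-3] = power [L^2 M T^-3] ✓
(C) W/t: [L^2 M T^-3] ≠ force [L M T^-2] ✗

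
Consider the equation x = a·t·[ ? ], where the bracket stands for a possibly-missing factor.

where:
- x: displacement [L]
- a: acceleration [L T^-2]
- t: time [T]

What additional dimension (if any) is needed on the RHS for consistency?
[T] — time (e.g. t)

x has dimensions [L]; a·t has dimensions [L T^-1].
The bracketed factor must supply [L] / [L T^-1] = [T].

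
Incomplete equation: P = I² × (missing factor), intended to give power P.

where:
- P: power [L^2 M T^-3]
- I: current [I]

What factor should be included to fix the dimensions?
R (resistance), dimensions [I^-2 L^2 M T^-3]

P has dimensions [L^2 M T^-3] and I² has dimensions [I^2].
The missing factor must have dimensions [L^2 M T^-3] / [I^2] = [I^-2 L^2 M T^-3], i.e. resistance (R).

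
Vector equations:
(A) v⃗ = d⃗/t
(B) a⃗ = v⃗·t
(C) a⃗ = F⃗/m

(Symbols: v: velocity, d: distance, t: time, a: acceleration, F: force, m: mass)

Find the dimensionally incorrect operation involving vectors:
(B) a⃗ = v⃗·t

(A) v⃗ = d⃗/t: LHS [L T^-1], RHS [L T^-1] ✓ — displacement (vector) divided by time (scalar)
(B) a⃗ = v⃗·t: LHS [L T^-2], RHS [L] ✗ — acceleration is velocity per time; should be v⃗/t
(C) a⃗ = F⃗/m: LHS [L T^-2], RHS [L T^-2] ✓ — force (vector) divided by mass (scalar)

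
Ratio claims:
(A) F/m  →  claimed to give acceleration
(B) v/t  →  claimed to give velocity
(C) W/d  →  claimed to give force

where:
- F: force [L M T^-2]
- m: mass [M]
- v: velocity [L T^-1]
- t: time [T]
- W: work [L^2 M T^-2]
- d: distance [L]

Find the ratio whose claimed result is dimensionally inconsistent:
(B) v/t does not give velocity

(A) F/m: [L T^-2] = acceleration [L T^-2] ✓
(B) v/t: [L T^-2] ≠ velocity [L T^-1] ✗
(C) W/d: [L M T^-2] = force [L M T^-2] ✓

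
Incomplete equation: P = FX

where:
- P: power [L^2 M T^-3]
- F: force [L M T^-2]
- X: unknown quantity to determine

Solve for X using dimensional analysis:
X = v (velocity), dimensions [L T^-1]

P has dimensions [L^2 M T^-3]; the rest of the RHS (F) has dimensions [L M T^-2].
So X must have dimensions [L T^-1] — X = v (velocity).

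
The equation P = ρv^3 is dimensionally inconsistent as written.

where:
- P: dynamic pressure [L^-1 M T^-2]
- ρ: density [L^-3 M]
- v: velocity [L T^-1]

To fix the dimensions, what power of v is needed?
The exponent of v should be 2: P = ρv^2

The LHS P has dimensions [L^-1 M T^-2]; v has dimensions [L T^-1].
As written, the RHS ρv^3 (exponent 3 on v) has dimensions [M T^-3], which does not match.
With exponent 2, the RHS ρv^2 has dimensions [L^-1 M T^-2], matching the LHS.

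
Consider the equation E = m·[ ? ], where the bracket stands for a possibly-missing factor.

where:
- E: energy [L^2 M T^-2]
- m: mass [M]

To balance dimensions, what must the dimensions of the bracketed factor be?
[L^2 T^-2] — velocity squared (e.g. v²)

E has dimensions [L^2 M T^-2]; m has dimensions [M].
The bracketed factor must supply [L^2 M T^-2] / [M] = [L^2 T^-2].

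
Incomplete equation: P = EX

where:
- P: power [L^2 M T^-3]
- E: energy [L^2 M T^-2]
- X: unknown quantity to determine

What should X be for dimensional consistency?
X = f (inverse time / frequency (1/t)), dimensions [T^-1]

P has dimensions [L^2 M T^-3]; the rest of the RHS (E) has dimensions [L^2 M T^-2].
So X must have dimensions [T^-1] — X = f (inverse time / frequency (1/t)).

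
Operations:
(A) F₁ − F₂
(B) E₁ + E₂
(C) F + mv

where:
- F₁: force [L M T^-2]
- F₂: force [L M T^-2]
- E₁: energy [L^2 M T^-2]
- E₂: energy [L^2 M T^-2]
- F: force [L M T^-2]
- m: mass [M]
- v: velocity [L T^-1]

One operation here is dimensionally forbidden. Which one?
(C) F + mv

(A) F₁ − F₂: F₁ [L M T^-2] and F₂ [L M T^-2] — same dimensions ✓
(B) E₁ + E₂: E₁ [L^2 M T^-2] and E₂ [L^2 M T^-2] — same dimensions ✓
(C) F + mv: F [L M T^-2] and mv [L M T^-1] — different dimensions cannot be added/subtracted ✗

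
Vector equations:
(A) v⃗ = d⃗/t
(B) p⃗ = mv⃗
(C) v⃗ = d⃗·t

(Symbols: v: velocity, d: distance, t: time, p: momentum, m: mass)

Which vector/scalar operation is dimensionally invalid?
(C) v⃗ = d⃗·t

(A) v⃗ = d⃗/t: LHS [L T^-1], RHS [L T^-1] ✓ — displacement (vector) divided by time (scalar)
(B) p⃗ = mv⃗: LHS [L M T^-1], RHS [L M T^-1] ✓ — mass (scalar) times velocity (vector)
(C) v⃗ = d⃗·t: LHS [L T^-1], RHS [L T] ✗ — velocity is displacement per time; should be d⃗/t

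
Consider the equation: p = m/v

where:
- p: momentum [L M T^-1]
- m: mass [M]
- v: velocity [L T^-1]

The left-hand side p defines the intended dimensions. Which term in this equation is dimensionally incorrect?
The right-hand side term m/v

p has dimensions [L M T^-1], but m/v has dimensions [L^-1 M T], so the term m/v is dimensionally wrong for p.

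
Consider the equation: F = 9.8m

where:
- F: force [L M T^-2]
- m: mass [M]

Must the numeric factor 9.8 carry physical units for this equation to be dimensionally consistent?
Yes

F has dimensions [L M T^-2], while m alone has dimensions [M]. For the equation to balance, the factor 9.8 must carry dimensions [L T^-2] — it is a dimensional constant (a numerical value of a physical quantity with its units suppressed), not a pure number.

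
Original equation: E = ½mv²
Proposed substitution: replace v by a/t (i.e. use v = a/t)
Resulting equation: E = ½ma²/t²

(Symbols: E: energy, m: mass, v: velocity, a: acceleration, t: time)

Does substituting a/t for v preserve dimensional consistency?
No

[v] = [L T^-1] and [a/t] = [L T^-3]. These differ, so the substitution replaces a quantity by one of different dimensions and the result E = ½ma²/t² has LHS [L^2 M T^-2] vs RHS [L^2 M T^-6] — inconsistent.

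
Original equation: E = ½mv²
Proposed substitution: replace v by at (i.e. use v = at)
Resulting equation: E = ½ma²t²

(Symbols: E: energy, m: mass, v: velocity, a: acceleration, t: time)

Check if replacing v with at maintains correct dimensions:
Yes

[v] = [L T^-1] and [at] = [L T^-1]. These match, so the substitution replaces a quantity by one of the same dimensions and the result E = ½ma²t² has LHS [L^2 M T^-2] vs RHS [L^2 M T^-2] — still consistent.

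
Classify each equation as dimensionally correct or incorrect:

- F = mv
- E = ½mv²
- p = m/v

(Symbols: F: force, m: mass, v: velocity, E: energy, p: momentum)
Dimensionally correct: E = ½mv²
Dimensionally incorrect: F = mv, p = m/v
Ordered (correct first, then incorrect): E = ½mv², F = mv, p = m/v

- F = mv: LHS [L M T^-2], RHS [L M T^-1] → incorrect ✗
- E = ½mv²: LHS [L^2 M T^-2], RHS [L^2 M T^-2] → correct ✓
- p = m/v: LHS [L M T^-1], RHS [L^-1 M T] → incorrect ✗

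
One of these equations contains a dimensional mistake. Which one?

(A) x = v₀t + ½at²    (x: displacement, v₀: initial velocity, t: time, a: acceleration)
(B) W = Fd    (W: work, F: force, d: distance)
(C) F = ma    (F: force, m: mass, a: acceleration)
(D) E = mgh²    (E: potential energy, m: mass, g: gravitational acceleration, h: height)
(D) E = mgh²

The equation (D) E = mgh² is dimensionally incorrect.

LHS (E): [L^2 M T^-2]
RHS (mgh²): [L^3 M T^-2] ✗

The dimensions do not match. The other three equations balance.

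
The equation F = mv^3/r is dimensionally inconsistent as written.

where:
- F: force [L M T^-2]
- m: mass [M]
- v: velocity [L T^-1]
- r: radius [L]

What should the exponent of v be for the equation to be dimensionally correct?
The exponent of v should be 2: F = mv^2/r

The LHS F has dimensions [L M T^-2]; v has dimensions [L T^-1].
As written, the RHS mv^3/r (exponent 3 on v) has dimensions [L^2 M T^-3], which does not match.
With exponent 2, the RHS mv^2/r has dimensions [L M T^-2], matching the LHS.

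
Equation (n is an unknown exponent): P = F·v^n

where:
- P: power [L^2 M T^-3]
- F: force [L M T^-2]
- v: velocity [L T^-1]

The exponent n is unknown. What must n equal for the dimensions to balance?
n = 1

P has dimensions [L^2 M T^-3]; v has dimensions [L T^-1].
The rest of the RHS has dimensions [L M T^-2], so v^n must supply [L T^-1].
With n = 1: F·v^1 has dimensions [L^2 M T^-3], matching the LHS ✓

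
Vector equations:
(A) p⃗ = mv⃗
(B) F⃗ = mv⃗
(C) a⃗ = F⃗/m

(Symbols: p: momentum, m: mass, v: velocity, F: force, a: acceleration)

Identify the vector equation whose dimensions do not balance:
(B) F⃗ = mv⃗

(A) p⃗ = mv⃗: LHS [L M T^-1], RHS [L M T^-1] ✓ — mass (scalar) times velocity (vector)
(B) F⃗ = mv⃗: LHS [L M T^-2], RHS [L M T^-1] ✗ — mass times velocity is momentum, not force; should be ma⃗
(C) a⃗ = F⃗/m: LHS [L T^-2], RHS [L T^-2] ✓ — force (vector) divided by mass (scalar)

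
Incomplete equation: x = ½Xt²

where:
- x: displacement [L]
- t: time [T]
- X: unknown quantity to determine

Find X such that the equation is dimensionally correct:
X = a (acceleration), dimensions [L T^-2]

x has dimensions [L]; the rest of the RHS (½ t²) has dimensions [T^2].
So X must have dimensions [L T^-2] — X = a (acceleration).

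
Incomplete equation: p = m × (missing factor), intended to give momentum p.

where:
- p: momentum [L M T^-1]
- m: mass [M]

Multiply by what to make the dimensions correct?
v (velocity), dimensions [L T^-1]

p has dimensions [L M T^-1] and m has dimensions [M].
The missing factor must have dimensions [L M T^-1] / [M] = [L T^-1], i.e. velocity (v).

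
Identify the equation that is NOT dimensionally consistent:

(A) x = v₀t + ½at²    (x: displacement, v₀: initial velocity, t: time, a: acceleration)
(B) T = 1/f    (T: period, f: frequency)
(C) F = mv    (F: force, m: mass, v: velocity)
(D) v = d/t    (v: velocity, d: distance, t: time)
(C) F = mv

The equation (C) F = mv is dimensionally incorrect.

LHS (F): [L M T^-2]
RHS (mv): [L M T^-1] ✗

The dimensions do not match. The other three equations balance.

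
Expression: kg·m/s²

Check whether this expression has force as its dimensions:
Yes

The expression kg·m/s² has dimensions [L M T^-2], which is exactly force [L M T^-2].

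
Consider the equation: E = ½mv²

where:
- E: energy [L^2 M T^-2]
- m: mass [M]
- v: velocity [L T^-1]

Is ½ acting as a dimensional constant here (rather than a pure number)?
No

E has dimensions [L^2 M T^-2] and mv² already has dimensions [L^2 M T^-2], so the equation balances without ½ contributing any dimensions. ½ is a pure (dimensionless) number; changing or removing it would not affect dimensional consistency.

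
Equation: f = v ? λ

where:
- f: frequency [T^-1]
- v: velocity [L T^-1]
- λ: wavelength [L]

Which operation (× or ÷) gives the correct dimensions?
division (÷): f = v ÷ λ

f [T^-1]; v [L T^-1]; λ [L].
v × λ → [L^2 T^-1] ✗
v ÷ λ → [T^-1] ✓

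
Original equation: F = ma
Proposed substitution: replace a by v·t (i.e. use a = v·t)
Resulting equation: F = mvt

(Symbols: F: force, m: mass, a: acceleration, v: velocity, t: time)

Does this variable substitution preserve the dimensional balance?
No

[a] = [L T^-2] and [v·t] = [L]. These differ, so the substitution replaces a quantity by one of different dimensions and the result F = mvt has LHS [L M T^-2] vs RHS [L M] — inconsistent.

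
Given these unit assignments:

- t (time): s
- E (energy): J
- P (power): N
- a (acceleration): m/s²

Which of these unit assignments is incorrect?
P

The variable P (power) should have units W, not N.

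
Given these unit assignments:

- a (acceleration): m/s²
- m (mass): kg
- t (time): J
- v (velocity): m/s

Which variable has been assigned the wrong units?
t

The variable t (time) should have units s, not J.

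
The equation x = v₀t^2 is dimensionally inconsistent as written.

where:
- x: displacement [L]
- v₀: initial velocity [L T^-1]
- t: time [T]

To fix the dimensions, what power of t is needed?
The exponent of t should be 1: x = v₀t

The LHS x has dimensions [L]; t has dimensions [T].
As written, the RHS v₀t^2 (exponent 2 on t) has dimensions [L T], which does not match.
With exponent 1, the RHS v₀t has dimensions [L], matching the LHS.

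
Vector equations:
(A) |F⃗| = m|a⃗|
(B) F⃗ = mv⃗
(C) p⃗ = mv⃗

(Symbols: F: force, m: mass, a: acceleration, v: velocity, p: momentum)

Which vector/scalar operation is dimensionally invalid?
(B) F⃗ = mv⃗

(A) |F⃗| = m|a⃗|: LHS [L M T^-2], RHS [L M T^-2] ✓ — magnitudes of vectors are scalars
(B) F⃗ = mv⃗: LHS [L M T^-2], RHS [L M T^-1] ✗ — mass times velocity is momentum, not force; should be ma⃗
(C) p⃗ = mv⃗: LHS [L M T^-1], RHS [L M T^-1] ✓ — mass (scalar) times velocity (vector)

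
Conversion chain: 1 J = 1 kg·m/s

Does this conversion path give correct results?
The chain is incorrect (it contains an error).

Incorrect: Joule is kg·m²/s², not kg·m/s (that is momentum)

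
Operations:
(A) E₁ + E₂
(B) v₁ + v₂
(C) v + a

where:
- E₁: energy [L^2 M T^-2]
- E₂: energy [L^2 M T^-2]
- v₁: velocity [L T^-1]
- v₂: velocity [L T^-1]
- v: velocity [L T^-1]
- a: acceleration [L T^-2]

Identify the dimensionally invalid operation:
(C) v + a

(A) E₁ + E₂: E₁ [L^2 M T^-2] and E₂ [L^2 M T^-2] — same dimensions ✓
(B) v₁ + v₂: v₁ [L T^-1] and v₂ [L T^-1] — same dimensions ✓
(C) v + a: v [L T^-1] and a [L T^-2] — different dimensions cannot be added/subtracted ✗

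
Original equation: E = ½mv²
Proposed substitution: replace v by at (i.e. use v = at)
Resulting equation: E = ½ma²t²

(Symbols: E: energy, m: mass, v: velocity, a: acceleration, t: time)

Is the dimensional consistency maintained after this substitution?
Yes

[v] = [L T^-1] and [at] = [L T^-1]. These match, so the substitution replaces a quantity by one of the same dimensions and the result E = ½ma²t² has LHS [L^2 M T^-2] vs RHS [L^2 M T^-2] — still consistent.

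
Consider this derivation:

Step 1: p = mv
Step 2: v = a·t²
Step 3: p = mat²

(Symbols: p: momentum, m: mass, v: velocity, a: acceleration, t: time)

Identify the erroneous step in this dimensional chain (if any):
Step 2

Step 1: p = mv → LHS [L M T^-1], RHS [L M T^-1] ✓
Step 2: v = a·t² → LHS [L T^-1], RHS [L] ✗

The first dimensional inconsistency appears in step 2: v = a·t²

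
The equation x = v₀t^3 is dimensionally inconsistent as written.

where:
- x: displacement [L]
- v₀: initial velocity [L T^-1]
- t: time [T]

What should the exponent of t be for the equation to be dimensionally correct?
The exponent of t should be 1: x = v₀t

The LHS x has dimensions [L]; t has dimensions [T].
As written, the RHS v₀t^3 (exponent 3 on t) has dimensions [L T^2], which does not match.
With exponent 1, the RHS v₀t has dimensions [L], matching the LHS.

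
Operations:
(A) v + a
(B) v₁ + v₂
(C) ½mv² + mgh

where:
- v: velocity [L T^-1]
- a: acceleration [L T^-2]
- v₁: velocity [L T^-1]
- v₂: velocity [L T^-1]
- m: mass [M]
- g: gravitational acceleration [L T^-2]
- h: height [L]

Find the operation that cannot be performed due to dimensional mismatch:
(A) v + a

(A) v + a: v [L T^-1] and a [L T^-2] — different dimensions cannot be added/subtracted ✗
(B) v₁ + v₂: v₁ [L T^-1] and v₂ [L T^-1] — same dimensions ✓
(C) ½mv² + mgh: ½mv² [L^2 M T^-2] and mgh [L^2 M T^-2] — same dimensions ✓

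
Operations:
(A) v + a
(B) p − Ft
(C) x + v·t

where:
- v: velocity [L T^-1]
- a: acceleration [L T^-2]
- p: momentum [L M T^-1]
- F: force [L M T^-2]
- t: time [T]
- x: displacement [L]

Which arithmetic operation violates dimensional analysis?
(A) v + a

(A) v + a: v [L T^-1] and a [L T^-2] — different dimensions cannot be added/subtracted ✗
(B) p − Ft: p [L M T^-1] and Ft [L M T^-1] — same dimensions ✓
(C) x + v·t: x [L] and v·t [L] — same dimensions ✓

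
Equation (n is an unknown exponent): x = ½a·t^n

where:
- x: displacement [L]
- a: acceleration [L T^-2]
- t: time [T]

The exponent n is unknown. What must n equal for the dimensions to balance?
n = 2

x has dimensions [L]; t has dimensions [T].
The rest of the RHS has dimensions [L T^-2], so t^n must supply [T^2].
With n = 2: ½a·t^2 has dimensions [L], matching the LHS ✓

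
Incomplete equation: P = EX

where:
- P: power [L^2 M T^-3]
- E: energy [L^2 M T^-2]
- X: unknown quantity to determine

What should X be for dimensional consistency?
X = f (inverse time / frequency (1/t)), dimensions [T^-1]

P has dimensions [L^2 M T^-3]; the rest of the RHS (E) has dimensions [L^2 M T^-2].
So X must have dimensions [T^-1] — X = f (inverse time / frequency (1/t)).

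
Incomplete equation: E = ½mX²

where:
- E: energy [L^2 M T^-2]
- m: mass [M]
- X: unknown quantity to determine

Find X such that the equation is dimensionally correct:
X = v (velocity), dimensions [L T^-1]

E has dimensions [L^2 M T^-2]; the rest of the RHS (½m) has dimensions [M].
So X² must have dimensions [L^2 T^-2], i.e. X has dimensions [L T^-1] — X = v (velocity).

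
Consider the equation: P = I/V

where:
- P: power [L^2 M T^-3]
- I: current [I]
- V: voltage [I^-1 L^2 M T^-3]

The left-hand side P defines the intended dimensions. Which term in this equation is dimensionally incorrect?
The right-hand side term I/V

P has dimensions [L^2 M T^-3], but I/V has dimensions [I^2 L^-2 M^-1 T^3], so the term I/V is dimensionally wrong for P.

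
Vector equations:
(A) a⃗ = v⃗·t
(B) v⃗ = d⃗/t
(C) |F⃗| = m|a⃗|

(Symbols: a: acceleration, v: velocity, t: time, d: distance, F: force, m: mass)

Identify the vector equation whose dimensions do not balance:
(A) a⃗ = v⃗·t

(A) a⃗ = v⃗·t: LHS [L T^-2], RHS [L] ✗ — acceleration is velocity per time; should be v⃗/t
(B) v⃗ = d⃗/t: LHS [L T^-1], RHS [L T^-1] ✓ — displacement (vector) divided by time (scalar)
(C) |F⃗| = m|a⃗|: LHS [L M T^-2], RHS [L M T^-2] ✓ — magnitudes of vectors are scalars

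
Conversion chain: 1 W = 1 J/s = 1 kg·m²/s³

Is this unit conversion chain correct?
The chain is correct (no errors).

Correct: Watt is Joule per second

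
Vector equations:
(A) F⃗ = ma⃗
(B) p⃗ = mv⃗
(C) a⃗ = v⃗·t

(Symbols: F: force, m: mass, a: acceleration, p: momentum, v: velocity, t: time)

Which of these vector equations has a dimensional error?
(C) a⃗ = v⃗·t

(A) F⃗ = ma⃗: LHS [L M T^-2], RHS [L M T^-2] ✓ — Force and acceleration are vectors, mass is a scalar
(B) p⃗ = mv⃗: LHS [L M T^-1], RHS [L M T^-1] ✓ — mass (scalar) times velocity (vector)
(C) a⃗ = v⃗·t: LHS [L T^-2], RHS [L] ✗ — acceleration is velocity per time; should be v⃗/t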